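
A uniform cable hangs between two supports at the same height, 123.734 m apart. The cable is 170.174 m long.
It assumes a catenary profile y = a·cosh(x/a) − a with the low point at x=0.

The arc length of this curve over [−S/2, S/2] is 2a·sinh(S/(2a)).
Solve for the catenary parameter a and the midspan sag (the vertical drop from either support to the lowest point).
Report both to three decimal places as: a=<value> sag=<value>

seed: a₀ = √(S³/(24(L−S))) = √(123.734³/(24·46.440)) = 41.227011
iter 1: u=1.500642  f(a)=+5.518e+00  f'(a)=-2.803e+00  a ← 41.227011 − (+5.518e+00/-2.803e+00) = 43.195878
iter 2: u=1.432243  f(a)=+4.199e-01  f'(a)=-2.391e+00  a ← 43.195878 − (+4.199e-01/-2.391e+00) = 43.371506
iter 3: u=1.426443  f(a)=+2.875e-03  f'(a)=-2.358e+00  a ← 43.371506 − (+2.875e-03/-2.358e+00) = 43.372725
iter 4: u=1.426403  f(a)=+1.367e-07  f'(a)=-2.358e+00  a ← 43.372725 − (+1.367e-07/-2.358e+00) = 43.372725
iter 5: u=1.426403  f(a)=+2.842e-14  f'(a)=-2.358e+00  a ← 43.372725 − (+2.842e-14/-2.358e+00) = 43.372725
converged: |Δa| < 1e-12 after 5 iterations
sag = a·(cosh(S/(2a)) − 1) = 43.372725·(cosh(1.426403) − 1) = 52.131154
T_max/T_min = cosh(S/(2a)) = 2.201934

a=43.373 sag=52.131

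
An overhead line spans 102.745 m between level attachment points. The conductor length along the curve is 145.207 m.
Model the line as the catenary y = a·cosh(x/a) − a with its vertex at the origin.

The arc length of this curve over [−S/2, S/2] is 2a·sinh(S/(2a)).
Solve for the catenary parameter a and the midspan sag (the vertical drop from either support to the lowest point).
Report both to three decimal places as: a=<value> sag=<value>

seed: a₀ = √(S³/(24(L−S))) = √(102.745³/(24·42.462)) = 32.623849
iter 1: u=1.574692  f(a)=+5.586e+00  f'(a)=-3.308e+00  a ← 32.623849 − (+5.586e+00/-3.308e+00) = 34.312336
iter 2: u=1.497202  f(a)=+4.630e-01  f'(a)=-2.781e+00  a ← 34.312336 − (+4.630e-01/-2.781e+00) = 34.478830
iter 3: u=1.489972  f(a)=+3.815e-03  f'(a)=-2.735e+00  a ← 34.478830 − (+3.815e-03/-2.735e+00) = 34.480225
iter 4: u=1.489912  f(a)=+2.638e-07  f'(a)=-2.735e+00  a ← 34.480225 − (+2.638e-07/-2.735e+00) = 34.480225
iter 5: u=1.489912  f(a)=+2.842e-14  f'(a)=-2.735e+00  a ← 34.480225 − (+2.842e-14/-2.735e+00) = 34.480225
converged: |Δa| < 1e-12 after 5 iterations
sag = a·(cosh(S/(2a)) − 1) = 34.480225·(cosh(1.489912) − 1) = 45.894859
T_max/T_min = cosh(S/(2a)) = 2.331049

a=34.480 sag=45.895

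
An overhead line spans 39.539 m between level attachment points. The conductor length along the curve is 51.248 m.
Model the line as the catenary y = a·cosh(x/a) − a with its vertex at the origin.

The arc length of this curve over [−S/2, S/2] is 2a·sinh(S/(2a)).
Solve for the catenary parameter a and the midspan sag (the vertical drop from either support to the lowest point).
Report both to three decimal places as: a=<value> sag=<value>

seed: a₀ = √(S³/(24(L−S))) = √(39.539³/(24·11.709)) = 14.831088
iter 1: u=1.332977  f(a)=+1.085e+00  f'(a)=-1.878e+00  a ← 14.831088 − (+1.085e+00/-1.878e+00) = 15.409038
iter 2: u=1.282981  f(a)=+6.667e-02  f'(a)=-1.654e+00  a ← 15.409038 − (+6.667e-02/-1.654e+00) = 15.449353
iter 3: u=1.279633  f(a)=+2.880e-04  f'(a)=-1.639e+00  a ← 15.449353 − (+2.880e-04/-1.639e+00) = 15.449528
iter 4: u=1.279618  f(a)=+5.423e-09  f'(a)=-1.639e+00  a ← 15.449528 − (+5.423e-09/-1.639e+00) = 15.449528
iter 5: u=1.279618  f(a)=+7.105e-15  f'(a)=-1.639e+00  a ← 15.449528 − (+7.105e-15/-1.639e+00) = 15.449528
converged: |Δa| < 1e-12 after 5 iterations
sag = a·(cosh(S/(2a)) − 1) = 15.449528·(cosh(1.279618) − 1) = 14.471657
T_max/T_min = cosh(S/(2a)) = 1.936705

a=15.450 sag=14.472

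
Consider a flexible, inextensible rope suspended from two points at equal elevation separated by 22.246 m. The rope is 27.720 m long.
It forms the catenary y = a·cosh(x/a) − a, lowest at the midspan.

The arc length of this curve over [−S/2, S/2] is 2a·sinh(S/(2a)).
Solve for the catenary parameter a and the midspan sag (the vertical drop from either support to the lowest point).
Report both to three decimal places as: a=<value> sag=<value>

a=9.475 sag=7.314

seed: a₀ = √(S³/(24(L−S))) = √(22.246³/(24·5.474)) = 9.154189
iter 1: u=1.215072  f(a)=+4.186e-01  f'(a)=-1.382e+00  a ← 9.154189 − (+4.186e-01/-1.382e+00) = 9.457056
iter 2: u=1.176159  f(a)=+2.167e-02  f'(a)=-1.242e+00  a ← 9.457056 − (+2.167e-02/-1.242e+00) = 9.474500
iter 3: u=1.173993  f(a)=+6.511e-05  f'(a)=-1.235e+00  a ← 9.474500 − (+6.511e-05/-1.235e+00) = 9.474552
iter 4: u=1.173987  f(a)=+5.915e-10  f'(a)=-1.235e+00  a ← 9.474552 − (+5.915e-10/-1.235e+00) = 9.474552
iter 5: u=1.173987  f(a)=+0.000e+00  f'(a)=-1.235e+00  a ← 9.474552 − (+0.000e+00/-1.235e+00) = 9.474552
converged: |Δa| < 1e-12 after 5 iterations
sag = a·(cosh(S/(2a)) − 1) = 9.474552·(cosh(1.173987) − 1) = 7.314335
T_max/T_min = cosh(S/(2a)) = 1.771998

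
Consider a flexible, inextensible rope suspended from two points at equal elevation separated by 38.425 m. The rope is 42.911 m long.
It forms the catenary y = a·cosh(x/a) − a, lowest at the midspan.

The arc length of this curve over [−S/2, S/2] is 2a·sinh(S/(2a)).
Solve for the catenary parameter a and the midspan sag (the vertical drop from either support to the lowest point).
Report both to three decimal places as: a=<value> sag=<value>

seed: a₀ = √(S³/(24(L−S))) = √(38.425³/(24·4.486)) = 22.955437
iter 1: u=0.836948  f(a)=+1.598e-01  f'(a)=-4.189e-01  a ← 22.955437 − (+1.598e-01/-4.189e-01) = 23.336812
iter 2: u=0.823270  f(a)=+4.068e-03  f'(a)=-3.978e-01  a ← 23.336812 − (+4.068e-03/-3.978e-01) = 23.347038
iter 3: u=0.822910  f(a)=+2.791e-06  f'(a)=-3.973e-01  a ← 23.347038 − (+2.791e-06/-3.973e-01) = 23.347045
iter 4: u=0.822909  f(a)=+1.307e-12  f'(a)=-3.973e-01  a ← 23.347045 − (+1.307e-12/-3.973e-01) = 23.347045
converged: |Δa| < 1e-12 after 4 iterations
sag = a·(cosh(S/(2a)) − 1) = 23.347045·(cosh(0.822909) − 1) = 8.361361
T_max/T_min = cosh(S/(2a)) = 1.358134

a=23.347 sag=8.361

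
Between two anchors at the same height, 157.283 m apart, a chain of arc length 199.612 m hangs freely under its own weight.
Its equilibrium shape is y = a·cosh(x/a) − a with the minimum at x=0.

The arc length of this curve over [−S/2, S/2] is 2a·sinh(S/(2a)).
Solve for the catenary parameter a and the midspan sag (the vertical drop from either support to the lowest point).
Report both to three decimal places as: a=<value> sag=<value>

seed: a₀ = √(S³/(24(L−S))) = √(157.283³/(24·42.329)) = 61.886803
iter 1: u=1.270731  f(a)=+3.552e+00  f'(a)=-1.602e+00  a ← 61.886803 − (+3.552e+00/-1.602e+00) = 64.104040
iter 2: u=1.226779  f(a)=+1.998e-01  f'(a)=-1.426e+00  a ← 64.104040 − (+1.998e-01/-1.426e+00) = 64.244127
iter 3: u=1.224104  f(a)=+7.157e-04  f'(a)=-1.416e+00  a ← 64.244127 − (+7.157e-04/-1.416e+00) = 64.244632
iter 4: u=1.224094  f(a)=+9.255e-09  f'(a)=-1.416e+00  a ← 64.244632 − (+9.255e-09/-1.416e+00) = 64.244632
iter 5: u=1.224094  f(a)=+0.000e+00  f'(a)=-1.416e+00  a ← 64.244632 − (+0.000e+00/-1.416e+00) = 64.244632
converged: |Δa| < 1e-12 after 5 iterations
sag = a·(cosh(S/(2a)) − 1) = 64.244632·(cosh(1.224094) − 1) = 54.450820
T_max/T_min = cosh(S/(2a)) = 1.847554

a=64.245 sag=54.451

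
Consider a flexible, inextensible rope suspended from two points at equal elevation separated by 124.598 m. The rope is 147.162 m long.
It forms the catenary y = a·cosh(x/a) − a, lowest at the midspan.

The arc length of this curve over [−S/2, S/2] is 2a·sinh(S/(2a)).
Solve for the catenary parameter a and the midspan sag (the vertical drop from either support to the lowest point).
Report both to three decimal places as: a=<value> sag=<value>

seed: a₀ = √(S³/(24(L−S))) = √(124.598³/(24·22.564)) = 59.765828
iter 1: u=1.042385  f(a)=+1.258e+00  f'(a)=-8.404e-01  a ← 59.765828 − (+1.258e+00/-8.404e-01) = 61.262855
iter 2: u=1.016913  f(a)=+4.882e-02  f'(a)=-7.763e-01  a ← 61.262855 − (+4.882e-02/-7.763e-01) = 61.325742
iter 3: u=1.015870  f(a)=+8.009e-05  f'(a)=-7.738e-01  a ← 61.325742 − (+8.009e-05/-7.738e-01) = 61.325845
iter 4: u=1.015869  f(a)=+2.163e-10  f'(a)=-7.737e-01  a ← 61.325845 − (+2.163e-10/-7.737e-01) = 61.325845
iter 5: u=1.015869  f(a)=+0.000e+00  f'(a)=-7.737e-01  a ← 61.325845 − (+0.000e+00/-7.737e-01) = 61.325845
converged: |Δa| < 1e-12 after 5 iterations
sag = a·(cosh(S/(2a)) − 1) = 61.325845·(cosh(1.015869) − 1) = 34.460494
T_max/T_min = cosh(S/(2a)) = 1.561924

a=61.326 sag=34.460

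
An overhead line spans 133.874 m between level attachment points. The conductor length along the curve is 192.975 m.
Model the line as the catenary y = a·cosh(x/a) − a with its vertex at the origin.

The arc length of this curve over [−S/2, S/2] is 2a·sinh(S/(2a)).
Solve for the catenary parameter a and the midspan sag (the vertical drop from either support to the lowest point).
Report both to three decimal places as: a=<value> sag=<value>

seed: a₀ = √(S³/(24(L−S))) = √(133.874³/(24·59.101)) = 41.128354
iter 1: u=1.627515  f(a)=+8.340e+00  f'(a)=-3.711e+00  a ← 41.128354 − (+8.340e+00/-3.711e+00) = 43.375682
iter 2: u=1.543192  f(a)=+7.323e-01  f'(a)=-3.085e+00  a ← 43.375682 − (+7.323e-01/-3.085e+00) = 43.613041
iter 3: u=1.534793  f(a)=+6.848e-03  f'(a)=-3.028e+00  a ← 43.613041 − (+6.848e-03/-3.028e+00) = 43.615303
iter 4: u=1.534714  f(a)=+6.112e-07  f'(a)=-3.027e+00  a ← 43.615303 − (+6.112e-07/-3.027e+00) = 43.615303
iter 5: u=1.534714  f(a)=+2.842e-14  f'(a)=-3.027e+00  a ← 43.615303 − (+2.842e-14/-3.027e+00) = 43.615303
converged: |Δa| < 1e-12 after 5 iterations
sag = a·(cosh(S/(2a)) − 1) = 43.615303·(cosh(1.534714) − 1) = 62.272054
T_max/T_min = cosh(S/(2a)) = 2.427757

a=43.615 sag=62.272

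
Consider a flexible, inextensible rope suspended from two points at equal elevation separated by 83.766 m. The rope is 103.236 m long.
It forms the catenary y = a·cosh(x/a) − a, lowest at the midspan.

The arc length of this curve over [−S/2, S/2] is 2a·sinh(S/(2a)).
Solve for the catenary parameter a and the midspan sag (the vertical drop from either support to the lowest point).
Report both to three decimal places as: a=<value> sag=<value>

a=36.642 sag=26.659

seed: a₀ = √(S³/(24(L−S))) = √(83.766³/(24·19.470)) = 35.466070
iter 1: u=1.180932  f(a)=+1.404e+00  f'(a)=-1.259e+00  a ← 35.466070 − (+1.404e+00/-1.259e+00) = 36.581019
iter 2: u=1.144938  f(a)=+6.891e-02  f'(a)=-1.138e+00  a ← 36.581019 − (+6.891e-02/-1.138e+00) = 36.641568
iter 3: u=1.143046  f(a)=+1.851e-04  f'(a)=-1.132e+00  a ← 36.641568 − (+1.851e-04/-1.132e+00) = 36.641732
iter 4: u=1.143041  f(a)=+1.343e-09  f'(a)=-1.132e+00  a ← 36.641732 − (+1.343e-09/-1.132e+00) = 36.641732
iter 5: u=1.143041  f(a)=+0.000e+00  f'(a)=-1.132e+00  a ← 36.641732 − (+0.000e+00/-1.132e+00) = 36.641732
converged: |Δa| < 1e-12 after 5 iterations
sag = a·(cosh(S/(2a)) − 1) = 36.641732·(cosh(1.143041) − 1) = 26.659409
T_max/T_min = cosh(S/(2a)) = 1.727570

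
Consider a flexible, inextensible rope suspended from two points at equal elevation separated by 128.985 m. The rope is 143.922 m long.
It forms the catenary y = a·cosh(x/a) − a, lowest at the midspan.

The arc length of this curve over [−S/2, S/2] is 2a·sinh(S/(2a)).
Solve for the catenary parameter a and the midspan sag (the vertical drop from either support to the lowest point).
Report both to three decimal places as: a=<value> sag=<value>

a=78.679 sag=27.945

seed: a₀ = √(S³/(24(L−S))) = √(128.985³/(24·14.937)) = 77.369805
iter 1: u=0.833562  f(a)=+5.276e-01  f'(a)=-4.136e-01  a ← 77.369805 − (+5.276e-01/-4.136e-01) = 78.645360
iter 2: u=0.820042  f(a)=+1.333e-02  f'(a)=-3.930e-01  a ← 78.645360 − (+1.333e-02/-3.930e-01) = 78.679283
iter 3: u=0.819688  f(a)=+8.999e-06  f'(a)=-3.924e-01  a ← 78.679283 − (+8.999e-06/-3.924e-01) = 78.679306
iter 4: u=0.819688  f(a)=+4.121e-12  f'(a)=-3.924e-01  a ← 78.679306 − (+4.121e-12/-3.924e-01) = 78.679306
converged: |Δa| < 1e-12 after 4 iterations
sag = a·(cosh(S/(2a)) − 1) = 78.679306·(cosh(0.819688) − 1) = 27.945357
T_max/T_min = cosh(S/(2a)) = 1.355181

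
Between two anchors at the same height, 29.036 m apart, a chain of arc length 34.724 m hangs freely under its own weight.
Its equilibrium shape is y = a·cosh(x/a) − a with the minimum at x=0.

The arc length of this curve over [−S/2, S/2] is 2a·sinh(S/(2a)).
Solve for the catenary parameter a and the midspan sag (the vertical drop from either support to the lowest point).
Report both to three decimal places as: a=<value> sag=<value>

seed: a₀ = √(S³/(24(L−S))) = √(29.036³/(24·5.688)) = 13.391208
iter 1: u=1.084144  f(a)=+3.438e-01  f'(a)=-9.536e-01  a ← 13.391208 − (+3.438e-01/-9.536e-01) = 13.751703
iter 2: u=1.055724  f(a)=+1.437e-02  f'(a)=-8.754e-01  a ← 13.751703 − (+1.437e-02/-8.754e-01) = 13.768119
iter 3: u=1.054465  f(a)=+2.754e-05  f'(a)=-8.721e-01  a ← 13.768119 − (+2.754e-05/-8.721e-01) = 13.768151
iter 4: u=1.054463  f(a)=+1.016e-10  f'(a)=-8.721e-01  a ← 13.768151 − (+1.016e-10/-8.721e-01) = 13.768151
iter 5: u=1.054463  f(a)=+7.105e-15  f'(a)=-8.721e-01  a ← 13.768151 − (+7.105e-15/-8.721e-01) = 13.768151
converged: |Δa| < 1e-12 after 5 iterations
sag = a·(cosh(S/(2a)) − 1) = 13.768151·(cosh(1.054463) − 1) = 8.390392
T_max/T_min = cosh(S/(2a)) = 1.609406

a=13.768 sag=8.390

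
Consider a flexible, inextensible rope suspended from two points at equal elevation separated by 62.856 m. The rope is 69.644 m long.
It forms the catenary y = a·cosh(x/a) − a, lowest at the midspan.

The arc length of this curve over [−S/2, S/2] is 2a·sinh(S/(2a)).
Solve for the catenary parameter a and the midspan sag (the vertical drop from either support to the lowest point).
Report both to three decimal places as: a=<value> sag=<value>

seed: a₀ = √(S³/(24(L−S))) = √(62.856³/(24·6.788)) = 39.043035
iter 1: u=0.804958  f(a)=+2.233e-01  f'(a)=-3.708e-01  a ← 39.043035 − (+2.233e-01/-3.708e-01) = 39.645392
iter 2: u=0.792728  f(a)=+5.274e-03  f'(a)=-3.535e-01  a ← 39.645392 − (+5.274e-03/-3.535e-01) = 39.660312
iter 3: u=0.792429  f(a)=+3.098e-06  f'(a)=-3.530e-01  a ← 39.660312 − (+3.098e-06/-3.530e-01) = 39.660321
iter 4: u=0.792429  f(a)=+1.080e-12  f'(a)=-3.530e-01  a ← 39.660321 − (+1.080e-12/-3.530e-01) = 39.660321
converged: |Δa| < 1e-12 after 4 iterations
sag = a·(cosh(S/(2a)) − 1) = 39.660321·(cosh(0.792429) − 1) = 13.117636
T_max/T_min = cosh(S/(2a)) = 1.330750

a=39.660 sag=13.118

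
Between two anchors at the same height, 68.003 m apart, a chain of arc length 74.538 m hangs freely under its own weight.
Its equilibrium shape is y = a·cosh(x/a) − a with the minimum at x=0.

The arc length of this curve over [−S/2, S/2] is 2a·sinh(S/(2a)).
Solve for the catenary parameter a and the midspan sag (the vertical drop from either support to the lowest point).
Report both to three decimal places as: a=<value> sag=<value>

seed: a₀ = √(S³/(24(L−S))) = √(68.003³/(24·6.535)) = 44.777897
iter 1: u=0.759337  f(a)=+1.910e-01  f'(a)=-3.091e-01  a ← 44.777897 − (+1.910e-01/-3.091e-01) = 45.395918
iter 2: u=0.748999  f(a)=+4.026e-03  f'(a)=-2.962e-01  a ← 45.395918 − (+4.026e-03/-2.962e-01) = 45.409513
iter 3: u=0.748775  f(a)=+1.875e-06  f'(a)=-2.959e-01  a ← 45.409513 − (+1.875e-06/-2.959e-01) = 45.409519
iter 4: u=0.748775  f(a)=+4.121e-13  f'(a)=-2.959e-01  a ← 45.409519 − (+4.121e-13/-2.959e-01) = 45.409519
converged: |Δa| < 1e-12 after 4 iterations
sag = a·(cosh(S/(2a)) − 1) = 45.409519·(cosh(0.748775) − 1) = 13.335717
T_max/T_min = cosh(S/(2a)) = 1.293677

a=45.410 sag=13.336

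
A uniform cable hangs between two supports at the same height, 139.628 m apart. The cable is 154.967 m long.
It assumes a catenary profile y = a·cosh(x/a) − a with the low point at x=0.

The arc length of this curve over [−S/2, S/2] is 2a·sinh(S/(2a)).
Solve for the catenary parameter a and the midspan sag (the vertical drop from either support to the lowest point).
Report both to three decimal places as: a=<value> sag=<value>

a=87.374 sag=29.408

seed: a₀ = √(S³/(24(L−S))) = √(139.628³/(24·15.339)) = 85.991323
iter 1: u=0.811873  f(a)=+5.135e-01  f'(a)=-3.808e-01  a ← 85.991323 − (+5.135e-01/-3.808e-01) = 87.339769
iter 2: u=0.799338  f(a)=+1.233e-02  f'(a)=-3.627e-01  a ← 87.339769 − (+1.233e-02/-3.627e-01) = 87.373756
iter 3: u=0.799027  f(a)=+7.493e-06  f'(a)=-3.623e-01  a ← 87.373756 − (+7.493e-06/-3.623e-01) = 87.373776
iter 4: u=0.799027  f(a)=+2.757e-12  f'(a)=-3.623e-01  a ← 87.373776 − (+2.757e-12/-3.623e-01) = 87.373776
converged: |Δa| < 1e-12 after 4 iterations
sag = a·(cosh(S/(2a)) − 1) = 87.373776·(cosh(0.799027) − 1) = 29.407513
T_max/T_min = cosh(S/(2a)) = 1.336571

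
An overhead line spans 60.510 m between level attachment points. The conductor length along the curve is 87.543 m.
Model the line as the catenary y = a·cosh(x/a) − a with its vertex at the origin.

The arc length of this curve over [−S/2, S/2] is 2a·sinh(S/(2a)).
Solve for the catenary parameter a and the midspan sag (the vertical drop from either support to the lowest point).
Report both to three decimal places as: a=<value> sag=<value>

a=19.609 sag=28.354

seed: a₀ = √(S³/(24(L−S))) = √(60.510³/(24·27.033)) = 18.479405
iter 1: u=1.637228  f(a)=+3.863e+00  f'(a)=-3.789e+00  a ← 18.479405 − (+3.863e+00/-3.789e+00) = 19.499004
iter 2: u=1.551618  f(a)=+3.428e-01  f'(a)=-3.144e+00  a ← 19.499004 − (+3.428e-01/-3.144e+00) = 19.608036
iter 3: u=1.542990  f(a)=+3.279e-03  f'(a)=-3.084e+00  a ← 19.608036 − (+3.279e-03/-3.084e+00) = 19.609099
iter 4: u=1.542906  f(a)=+3.064e-07  f'(a)=-3.083e+00  a ← 19.609099 − (+3.064e-07/-3.083e+00) = 19.609100
iter 5: u=1.542906  f(a)=+0.000e+00  f'(a)=-3.083e+00  a ← 19.609100 − (+0.000e+00/-3.083e+00) = 19.609100
converged: |Δa| < 1e-12 after 5 iterations
sag = a·(cosh(S/(2a)) − 1) = 19.609100·(cosh(1.542906) − 1) = 28.354022
T_max/T_min = cosh(S/(2a)) = 2.445962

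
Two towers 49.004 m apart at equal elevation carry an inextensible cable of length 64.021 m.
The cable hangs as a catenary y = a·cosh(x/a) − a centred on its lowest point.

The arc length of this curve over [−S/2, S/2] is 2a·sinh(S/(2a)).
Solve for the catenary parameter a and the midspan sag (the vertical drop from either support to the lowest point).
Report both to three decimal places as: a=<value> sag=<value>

a=18.848 sag=18.299

seed: a₀ = √(S³/(24(L−S))) = √(49.004³/(24·15.017)) = 18.069664
iter 1: u=1.355974  f(a)=+1.443e+00  f'(a)=-1.988e+00  a ← 18.069664 − (+1.443e+00/-1.988e+00) = 18.795122
iter 2: u=1.303636  f(a)=+9.142e-02  f'(a)=-1.744e+00  a ← 18.795122 − (+9.142e-02/-1.744e+00) = 18.847552
iter 3: u=1.300010  f(a)=+4.222e-04  f'(a)=-1.728e+00  a ← 18.847552 − (+4.222e-04/-1.728e+00) = 18.847796
iter 4: u=1.299993  f(a)=+9.093e-09  f'(a)=-1.728e+00  a ← 18.847796 − (+9.093e-09/-1.728e+00) = 18.847796
iter 5: u=1.299993  f(a)=+0.000e+00  f'(a)=-1.728e+00  a ← 18.847796 − (+0.000e+00/-1.728e+00) = 18.847796
converged: |Δa| < 1e-12 after 5 iterations
sag = a·(cosh(S/(2a)) − 1) = 18.847796·(cosh(1.299993) − 1) = 18.299364
T_max/T_min = cosh(S/(2a)) = 1.970902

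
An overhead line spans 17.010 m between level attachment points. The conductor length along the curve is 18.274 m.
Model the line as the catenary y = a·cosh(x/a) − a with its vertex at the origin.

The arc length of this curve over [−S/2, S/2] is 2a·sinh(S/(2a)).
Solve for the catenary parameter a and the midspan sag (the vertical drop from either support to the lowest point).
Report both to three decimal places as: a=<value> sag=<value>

seed: a₀ = √(S³/(24(L−S))) = √(17.010³/(24·1.264)) = 12.737298
iter 1: u=0.667724  f(a)=+2.848e-02  f'(a)=-2.075e-01  a ← 12.737298 − (+2.848e-02/-2.075e-01) = 12.874571
iter 2: u=0.660605  f(a)=+4.669e-04  f'(a)=-2.007e-01  a ← 12.874571 − (+4.669e-04/-2.007e-01) = 12.876897
iter 3: u=0.660485  f(a)=+1.302e-07  f'(a)=-2.006e-01  a ← 12.876897 − (+1.302e-07/-2.006e-01) = 12.876898
iter 4: u=0.660485  f(a)=+1.066e-14  f'(a)=-2.006e-01  a ← 12.876898 − (+1.066e-14/-2.006e-01) = 12.876898
converged: |Δa| < 1e-12 after 4 iterations
sag = a·(cosh(S/(2a)) − 1) = 12.876898·(cosh(0.660485) − 1) = 2.912316
T_max/T_min = cosh(S/(2a)) = 1.226166

a=12.877 sag=2.912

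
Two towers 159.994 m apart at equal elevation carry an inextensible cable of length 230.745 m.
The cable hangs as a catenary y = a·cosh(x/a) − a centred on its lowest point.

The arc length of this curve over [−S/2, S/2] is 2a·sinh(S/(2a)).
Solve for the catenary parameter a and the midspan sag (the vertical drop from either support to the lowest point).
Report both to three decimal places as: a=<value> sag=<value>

a=52.086 sag=74.499

seed: a₀ = √(S³/(24(L−S))) = √(159.994³/(24·70.751)) = 49.111549
iter 1: u=1.628884  f(a)=+1.000e+01  f'(a)=-3.722e+00  a ← 49.111549 − (+1.000e+01/-3.722e+00) = 51.798781
iter 2: u=1.544380  f(a)=+8.796e-01  f'(a)=-3.094e+00  a ← 51.798781 − (+8.796e-01/-3.094e+00) = 52.083100
iter 3: u=1.535949  f(a)=+8.251e-03  f'(a)=-3.036e+00  a ← 52.083100 − (+8.251e-03/-3.036e+00) = 52.085818
iter 4: u=1.535869  f(a)=+7.412e-07  f'(a)=-3.035e+00  a ← 52.085818 − (+7.412e-07/-3.035e+00) = 52.085818
iter 5: u=1.535869  f(a)=+2.842e-14  f'(a)=-3.035e+00  a ← 52.085818 − (+2.842e-14/-3.035e+00) = 52.085818
converged: |Δa| < 1e-12 after 5 iterations
sag = a·(cosh(S/(2a)) − 1) = 52.085818·(cosh(1.535869) − 1) = 74.499118
T_max/T_min = cosh(S/(2a)) = 2.430315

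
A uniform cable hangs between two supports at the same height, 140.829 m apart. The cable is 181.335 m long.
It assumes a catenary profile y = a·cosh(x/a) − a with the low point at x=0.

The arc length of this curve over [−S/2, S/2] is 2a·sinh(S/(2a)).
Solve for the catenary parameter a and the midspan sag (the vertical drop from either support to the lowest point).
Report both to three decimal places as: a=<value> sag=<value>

a=55.776 sag=50.674

seed: a₀ = √(S³/(24(L−S))) = √(140.829³/(24·40.506)) = 53.600994
iter 1: u=1.313679  f(a)=+3.642e+00  f'(a)=-1.789e+00  a ← 53.600994 − (+3.642e+00/-1.789e+00) = 55.637130
iter 2: u=1.265603  f(a)=+2.178e-01  f'(a)=-1.581e+00  a ← 55.637130 − (+2.178e-01/-1.581e+00) = 55.774935
iter 3: u=1.262476  f(a)=+8.887e-04  f'(a)=-1.568e+00  a ← 55.774935 − (+8.887e-04/-1.568e+00) = 55.775502
iter 4: u=1.262463  f(a)=+1.493e-08  f'(a)=-1.568e+00  a ← 55.775502 − (+1.493e-08/-1.568e+00) = 55.775502
iter 5: u=1.262463  f(a)=+2.842e-14  f'(a)=-1.568e+00  a ← 55.775502 − (+2.842e-14/-1.568e+00) = 55.775502
converged: |Δa| < 1e-12 after 5 iterations
sag = a·(cosh(S/(2a)) − 1) = 55.775502·(cosh(1.262463) − 1) = 50.674027
T_max/T_min = cosh(S/(2a)) = 1.908536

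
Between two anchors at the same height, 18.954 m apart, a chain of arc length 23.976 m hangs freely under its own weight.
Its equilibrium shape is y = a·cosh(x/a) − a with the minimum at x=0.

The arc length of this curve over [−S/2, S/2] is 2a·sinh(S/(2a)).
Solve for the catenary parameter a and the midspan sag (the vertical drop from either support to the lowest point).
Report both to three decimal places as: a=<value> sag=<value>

a=7.799 sag=6.503

seed: a₀ = √(S³/(24(L−S))) = √(18.954³/(24·5.022)) = 7.516356
iter 1: u=1.260850  f(a)=+4.146e-01  f'(a)=-1.561e+00  a ← 7.516356 − (+4.146e-01/-1.561e+00) = 7.781951
iter 2: u=1.217818  f(a)=+2.299e-02  f'(a)=-1.392e+00  a ← 7.781951 − (+2.299e-02/-1.392e+00) = 7.798463
iter 3: u=1.215239  f(a)=+7.987e-05  f'(a)=-1.383e+00  a ← 7.798463 − (+7.987e-05/-1.383e+00) = 7.798521
iter 4: u=1.215230  f(a)=+9.713e-10  f'(a)=-1.383e+00  a ← 7.798521 − (+9.713e-10/-1.383e+00) = 7.798521
iter 5: u=1.215230  f(a)=+7.105e-15  f'(a)=-1.383e+00  a ← 7.798521 − (+7.105e-15/-1.383e+00) = 7.798521
converged: |Δa| < 1e-12 after 5 iterations
sag = a·(cosh(S/(2a)) − 1) = 7.798521·(cosh(1.215230) − 1) = 6.502845
T_max/T_min = cosh(S/(2a)) = 1.833856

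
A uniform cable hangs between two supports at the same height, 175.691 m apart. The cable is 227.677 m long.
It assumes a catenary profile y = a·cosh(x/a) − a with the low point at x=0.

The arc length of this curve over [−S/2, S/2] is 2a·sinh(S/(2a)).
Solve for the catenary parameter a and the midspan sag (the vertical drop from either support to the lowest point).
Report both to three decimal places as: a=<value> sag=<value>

a=68.676 sag=64.274

seed: a₀ = √(S³/(24(L−S))) = √(175.691³/(24·51.986)) = 65.928842
iter 1: u=1.332429  f(a)=+4.815e+00  f'(a)=-1.875e+00  a ← 65.928842 − (+4.815e+00/-1.875e+00) = 68.496168
iter 2: u=1.282488  f(a)=+2.955e-01  f'(a)=-1.652e+00  a ← 68.496168 − (+2.955e-01/-1.652e+00) = 68.675098
iter 3: u=1.279146  f(a)=+1.274e-03  f'(a)=-1.637e+00  a ← 68.675098 − (+1.274e-03/-1.637e+00) = 68.675877
iter 4: u=1.279132  f(a)=+2.392e-08  f'(a)=-1.637e+00  a ← 68.675877 − (+2.392e-08/-1.637e+00) = 68.675877
iter 5: u=1.279132  f(a)=+2.842e-14  f'(a)=-1.637e+00  a ← 68.675877 − (+2.842e-14/-1.637e+00) = 68.675877
converged: |Δa| < 1e-12 after 5 iterations
sag = a·(cosh(S/(2a)) − 1) = 68.675877·(cosh(1.279132) − 1) = 64.273663
T_max/T_min = cosh(S/(2a)) = 1.935899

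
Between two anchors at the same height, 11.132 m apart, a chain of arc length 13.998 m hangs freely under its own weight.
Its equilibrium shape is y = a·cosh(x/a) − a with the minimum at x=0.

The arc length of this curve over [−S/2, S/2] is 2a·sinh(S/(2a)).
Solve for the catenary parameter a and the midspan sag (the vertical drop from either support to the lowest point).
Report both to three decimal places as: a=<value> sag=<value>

a=4.642 sag=3.756

seed: a₀ = √(S³/(24(L−S))) = √(11.132³/(24·2.866)) = 4.478330
iter 1: u=1.242874  f(a)=+2.297e-01  f'(a)=-1.489e+00  a ← 4.478330 − (+2.297e-01/-1.489e+00) = 4.632593
iter 2: u=1.201487  f(a)=+1.240e-02  f'(a)=-1.332e+00  a ← 4.632593 − (+1.240e-02/-1.332e+00) = 4.641903
iter 3: u=1.199077  f(a)=+4.072e-05  f'(a)=-1.323e+00  a ← 4.641903 − (+4.072e-05/-1.323e+00) = 4.641933
iter 4: u=1.199069  f(a)=+4.422e-10  f'(a)=-1.323e+00  a ← 4.641933 − (+4.422e-10/-1.323e+00) = 4.641933
iter 5: u=1.199069  f(a)=+1.776e-15  f'(a)=-1.323e+00  a ← 4.641933 − (+1.776e-15/-1.323e+00) = 4.641933
converged: |Δa| < 1e-12 after 5 iterations
sag = a·(cosh(S/(2a)) − 1) = 4.641933·(cosh(1.199069) − 1) = 3.756492
T_max/T_min = cosh(S/(2a)) = 1.809252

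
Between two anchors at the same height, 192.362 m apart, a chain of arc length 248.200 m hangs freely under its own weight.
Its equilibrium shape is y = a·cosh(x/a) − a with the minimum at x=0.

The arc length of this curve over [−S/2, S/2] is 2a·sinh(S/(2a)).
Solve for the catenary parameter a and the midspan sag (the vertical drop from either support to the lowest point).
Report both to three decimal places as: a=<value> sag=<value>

a=75.862 sag=69.588

seed: a₀ = √(S³/(24(L−S))) = √(192.362³/(24·55.838)) = 72.880002
iter 1: u=1.319717  f(a)=+5.069e+00  f'(a)=-1.816e+00  a ← 72.880002 − (+5.069e+00/-1.816e+00) = 75.670826
iter 2: u=1.271045  f(a)=+3.057e-01  f'(a)=-1.603e+00  a ← 75.670826 − (+3.057e-01/-1.603e+00) = 75.861510
iter 3: u=1.267850  f(a)=+1.270e-03  f'(a)=-1.590e+00  a ← 75.861510 − (+1.270e-03/-1.590e+00) = 75.862308
iter 4: u=1.267836  f(a)=+2.211e-08  f'(a)=-1.590e+00  a ← 75.862308 − (+2.211e-08/-1.590e+00) = 75.862308
iter 5: u=1.267836  f(a)=+0.000e+00  f'(a)=-1.590e+00  a ← 75.862308 − (+0.000e+00/-1.590e+00) = 75.862308
converged: |Δa| < 1e-12 after 5 iterations
sag = a·(cosh(S/(2a)) − 1) = 75.862308·(cosh(1.267836) − 1) = 69.588370
T_max/T_min = cosh(S/(2a)) = 1.917298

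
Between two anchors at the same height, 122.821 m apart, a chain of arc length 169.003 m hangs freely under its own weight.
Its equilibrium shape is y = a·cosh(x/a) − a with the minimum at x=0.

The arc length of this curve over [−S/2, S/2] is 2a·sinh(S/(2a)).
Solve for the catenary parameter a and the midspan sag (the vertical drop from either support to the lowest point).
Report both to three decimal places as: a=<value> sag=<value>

seed: a₀ = √(S³/(24(L−S))) = √(122.821³/(24·46.182)) = 40.885278
iter 1: u=1.502020  f(a)=+5.498e+00  f'(a)=-2.812e+00  a ← 40.885278 − (+5.498e+00/-2.812e+00) = 42.840843
iter 2: u=1.433457  f(a)=+4.191e-01  f'(a)=-2.398e+00  a ← 42.840843 − (+4.191e-01/-2.398e+00) = 43.015618
iter 3: u=1.427633  f(a)=+2.879e-03  f'(a)=-2.365e+00  a ← 43.015618 − (+2.879e-03/-2.365e+00) = 43.016835
iter 4: u=1.427592  f(a)=+1.379e-07  f'(a)=-2.365e+00  a ← 43.016835 − (+1.379e-07/-2.365e+00) = 43.016835
iter 5: u=1.427592  f(a)=-2.842e-14  f'(a)=-2.365e+00  a ← 43.016835 − (-2.842e-14/-2.365e+00) = 43.016835
converged: |Δa| < 1e-12 after 5 iterations
sag = a·(cosh(S/(2a)) − 1) = 43.016835·(cosh(1.427592) − 1) = 51.803793
T_max/T_min = cosh(S/(2a)) = 2.204268

a=43.017 sag=51.804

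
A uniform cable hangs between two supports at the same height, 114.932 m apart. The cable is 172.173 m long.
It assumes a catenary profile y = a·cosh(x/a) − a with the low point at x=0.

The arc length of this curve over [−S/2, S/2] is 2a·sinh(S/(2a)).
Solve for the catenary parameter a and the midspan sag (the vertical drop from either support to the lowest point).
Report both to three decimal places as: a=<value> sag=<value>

a=35.488 sag=57.627

seed: a₀ = √(S³/(24(L−S))) = √(114.932³/(24·57.241)) = 33.243154
iter 1: u=1.728657  f(a)=+9.187e+00  f'(a)=-4.589e+00  a ← 33.243154 − (+9.187e+00/-4.589e+00) = 35.245121
iter 2: u=1.630467  f(a)=+8.953e-01  f'(a)=-3.734e+00  a ← 35.245121 − (+8.953e-01/-3.734e+00) = 35.484870
iter 3: u=1.619451  f(a)=+1.053e-02  f'(a)=-3.647e+00  a ← 35.484870 − (+1.053e-02/-3.647e+00) = 35.487757
iter 4: u=1.619319  f(a)=+1.495e-06  f'(a)=-3.646e+00  a ← 35.487757 − (+1.495e-06/-3.646e+00) = 35.487758
iter 5: u=1.619319  f(a)=-2.842e-14  f'(a)=-3.646e+00  a ← 35.487758 − (-2.842e-14/-3.646e+00) = 35.487758
converged: |Δa| < 1e-12 after 5 iterations
sag = a·(cosh(S/(2a)) − 1) = 35.487758·(cosh(1.619319) − 1) = 57.626508
T_max/T_min = cosh(S/(2a)) = 2.623842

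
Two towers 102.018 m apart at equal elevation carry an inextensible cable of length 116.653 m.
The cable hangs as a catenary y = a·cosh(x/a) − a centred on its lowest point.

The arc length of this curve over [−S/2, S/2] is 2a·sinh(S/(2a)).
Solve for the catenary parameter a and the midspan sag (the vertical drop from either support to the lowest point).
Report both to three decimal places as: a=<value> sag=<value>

a=56.127 sag=24.819

seed: a₀ = √(S³/(24(L−S))) = √(102.018³/(24·14.635)) = 54.981075
iter 1: u=0.927756  f(a)=+6.429e-01  f'(a)=-5.796e-01  a ← 54.981075 − (+6.429e-01/-5.796e-01) = 56.090257
iter 2: u=0.909409  f(a)=+1.997e-02  f'(a)=-5.441e-01  a ← 56.090257 − (+1.997e-02/-5.441e-01) = 56.126959
iter 3: u=0.908815  f(a)=+2.064e-05  f'(a)=-5.430e-01  a ← 56.126959 − (+2.064e-05/-5.430e-01) = 56.126997
iter 4: u=0.908814  f(a)=+2.211e-11  f'(a)=-5.430e-01  a ← 56.126997 − (+2.211e-11/-5.430e-01) = 56.126997
converged: |Δa| < 1e-12 after 4 iterations
sag = a·(cosh(S/(2a)) − 1) = 56.126997·(cosh(0.908814) − 1) = 24.818790
T_max/T_min = cosh(S/(2a)) = 1.442190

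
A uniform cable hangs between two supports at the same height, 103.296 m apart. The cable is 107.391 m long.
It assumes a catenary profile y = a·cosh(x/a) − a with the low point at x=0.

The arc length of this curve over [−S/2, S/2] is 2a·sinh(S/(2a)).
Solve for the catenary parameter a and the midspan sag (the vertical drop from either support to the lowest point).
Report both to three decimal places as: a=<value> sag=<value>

seed: a₀ = √(S³/(24(L−S))) = √(103.296³/(24·4.095)) = 105.899201
iter 1: u=0.487709  f(a)=+4.898e-02  f'(a)=-7.919e-02  a ← 105.899201 − (+4.898e-02/-7.919e-02) = 106.517672
iter 2: u=0.484877  f(a)=+4.324e-04  f'(a)=-7.780e-02  a ← 106.517672 − (+4.324e-04/-7.780e-02) = 106.523230
iter 3: u=0.484852  f(a)=+3.437e-08  f'(a)=-7.779e-02  a ← 106.523230 − (+3.437e-08/-7.779e-02) = 106.523231
iter 4: u=0.484852  f(a)=+1.421e-14  f'(a)=-7.779e-02  a ← 106.523231 − (+1.421e-14/-7.779e-02) = 106.523231
converged: |Δa| < 1e-12 after 4 iterations
sag = a·(cosh(S/(2a)) − 1) = 106.523231·(cosh(0.484852) − 1) = 12.768032
T_max/T_min = cosh(S/(2a)) = 1.119861

a=106.523 sag=12.768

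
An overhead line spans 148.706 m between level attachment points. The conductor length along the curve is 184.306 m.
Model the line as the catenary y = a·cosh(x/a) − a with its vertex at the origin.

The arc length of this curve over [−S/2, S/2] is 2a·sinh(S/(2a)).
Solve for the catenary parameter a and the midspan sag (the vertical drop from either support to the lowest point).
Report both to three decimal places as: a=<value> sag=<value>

a=64.154 sag=48.131

seed: a₀ = √(S³/(24(L−S))) = √(148.706³/(24·35.600)) = 62.038618
iter 1: u=1.198495  f(a)=+2.646e+00  f'(a)=-1.321e+00  a ← 62.038618 − (+2.646e+00/-1.321e+00) = 64.041319
iter 2: u=1.161016  f(a)=+1.335e-01  f'(a)=-1.191e+00  a ← 64.041319 − (+1.335e-01/-1.191e+00) = 64.153442
iter 3: u=1.158987  f(a)=+3.801e-04  f'(a)=-1.184e+00  a ← 64.153442 − (+3.801e-04/-1.184e+00) = 64.153763
iter 4: u=1.158981  f(a)=+3.098e-09  f'(a)=-1.184e+00  a ← 64.153763 − (+3.098e-09/-1.184e+00) = 64.153763
iter 5: u=1.158981  f(a)=-5.684e-14  f'(a)=-1.184e+00  a ← 64.153763 − (-5.684e-14/-1.184e+00) = 64.153763
converged: |Δa| < 1e-12 after 5 iterations
sag = a·(cosh(S/(2a)) − 1) = 64.153763·(cosh(1.158981) − 1) = 48.131057
T_max/T_min = cosh(S/(2a)) = 1.750245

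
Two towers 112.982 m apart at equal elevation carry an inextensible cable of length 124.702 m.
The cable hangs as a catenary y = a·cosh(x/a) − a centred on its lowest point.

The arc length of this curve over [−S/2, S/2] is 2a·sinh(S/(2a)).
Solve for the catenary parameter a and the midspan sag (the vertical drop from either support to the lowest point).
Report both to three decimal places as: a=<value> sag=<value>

seed: a₀ = √(S³/(24(L−S))) = √(112.982³/(24·11.720)) = 71.605183
iter 1: u=0.788923  f(a)=+3.702e-01  f'(a)=-3.482e-01  a ← 71.605183 − (+3.702e-01/-3.482e-01) = 72.668355
iter 2: u=0.777381  f(a)=+8.406e-03  f'(a)=-3.325e-01  a ← 72.668355 − (+8.406e-03/-3.325e-01) = 72.693633
iter 3: u=0.777111  f(a)=+4.557e-06  f'(a)=-3.322e-01  a ← 72.693633 − (+4.557e-06/-3.322e-01) = 72.693646
iter 4: u=0.777111  f(a)=+1.336e-12  f'(a)=-3.322e-01  a ← 72.693646 − (+1.336e-12/-3.322e-01) = 72.693646
converged: |Δa| < 1e-12 after 4 iterations
sag = a·(cosh(S/(2a)) − 1) = 72.693646·(cosh(0.777111) − 1) = 23.076983
T_max/T_min = cosh(S/(2a)) = 1.317455

a=72.694 sag=23.077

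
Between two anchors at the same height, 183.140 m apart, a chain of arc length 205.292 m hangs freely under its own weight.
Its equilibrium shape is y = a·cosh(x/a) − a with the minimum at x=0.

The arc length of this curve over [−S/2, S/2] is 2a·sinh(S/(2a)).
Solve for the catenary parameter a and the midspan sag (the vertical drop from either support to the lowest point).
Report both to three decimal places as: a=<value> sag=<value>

seed: a₀ = √(S³/(24(L−S))) = √(183.140³/(24·22.152)) = 107.488678
iter 1: u=0.851904  f(a)=+8.179e-01  f'(a)=-4.429e-01  a ← 107.488678 − (+8.179e-01/-4.429e-01) = 109.335395
iter 2: u=0.837515  f(a)=+2.155e-02  f'(a)=-4.198e-01  a ← 109.335395 − (+2.155e-02/-4.198e-01) = 109.386736
iter 3: u=0.837122  f(a)=+1.587e-05  f'(a)=-4.192e-01  a ← 109.386736 − (+1.587e-05/-4.192e-01) = 109.386774
iter 4: u=0.837121  f(a)=+8.612e-12  f'(a)=-4.192e-01  a ← 109.386774 − (+8.612e-12/-4.192e-01) = 109.386774
converged: |Δa| < 1e-12 after 4 iterations
sag = a·(cosh(S/(2a)) − 1) = 109.386774·(cosh(0.837121) − 1) = 40.618785
T_max/T_min = cosh(S/(2a)) = 1.371332

a=109.387 sag=40.619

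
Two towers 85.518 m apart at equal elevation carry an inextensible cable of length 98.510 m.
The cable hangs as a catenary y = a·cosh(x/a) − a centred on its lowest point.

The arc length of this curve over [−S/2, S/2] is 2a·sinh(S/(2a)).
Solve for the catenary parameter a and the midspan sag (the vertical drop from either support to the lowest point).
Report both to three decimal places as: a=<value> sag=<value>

a=45.773 sag=21.467

seed: a₀ = √(S³/(24(L−S))) = √(85.518³/(24·12.992)) = 44.786041
iter 1: u=0.954739  f(a)=+6.051e-01  f'(a)=-6.348e-01  a ← 44.786041 − (+6.051e-01/-6.348e-01) = 45.739298
iter 2: u=0.934842  f(a)=+1.986e-02  f'(a)=-5.938e-01  a ← 45.739298 − (+1.986e-02/-5.938e-01) = 45.772745
iter 3: u=0.934159  f(a)=+2.300e-05  f'(a)=-5.924e-01  a ← 45.772745 − (+2.300e-05/-5.924e-01) = 45.772784
iter 4: u=0.934158  f(a)=+3.091e-11  f'(a)=-5.924e-01  a ← 45.772784 − (+3.091e-11/-5.924e-01) = 45.772784
iter 5: u=0.934158  f(a)=+0.000e+00  f'(a)=-5.924e-01  a ← 45.772784 − (+0.000e+00/-5.924e-01) = 45.772784
converged: |Δa| < 1e-12 after 5 iterations
sag = a·(cosh(S/(2a)) − 1) = 45.772784·(cosh(0.934158) − 1) = 21.467106
T_max/T_min = cosh(S/(2a)) = 1.468993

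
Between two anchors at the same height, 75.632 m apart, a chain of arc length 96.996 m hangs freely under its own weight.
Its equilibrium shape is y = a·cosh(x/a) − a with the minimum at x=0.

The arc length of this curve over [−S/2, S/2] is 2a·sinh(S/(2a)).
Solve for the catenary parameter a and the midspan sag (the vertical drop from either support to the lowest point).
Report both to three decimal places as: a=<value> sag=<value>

a=30.206 sag=26.929

seed: a₀ = √(S³/(24(L−S))) = √(75.632³/(24·21.364)) = 29.047681
iter 1: u=1.301860  f(a)=+1.885e+00  f'(a)=-1.736e+00  a ← 29.047681 − (+1.885e+00/-1.736e+00) = 30.133744
iter 2: u=1.254939  f(a)=+1.109e-01  f'(a)=-1.537e+00  a ← 30.133744 − (+1.109e-01/-1.537e+00) = 30.205886
iter 3: u=1.251941  f(a)=+4.367e-04  f'(a)=-1.525e+00  a ← 30.205886 − (+4.367e-04/-1.525e+00) = 30.206172
iter 4: u=1.251930  f(a)=+6.832e-09  f'(a)=-1.525e+00  a ← 30.206172 − (+6.832e-09/-1.525e+00) = 30.206172
iter 5: u=1.251930  f(a)=+2.842e-14  f'(a)=-1.525e+00  a ← 30.206172 − (+2.842e-14/-1.525e+00) = 30.206172
converged: |Δa| < 1e-12 after 5 iterations
sag = a·(cosh(S/(2a)) − 1) = 30.206172·(cosh(1.251930) − 1) = 26.929358
T_max/T_min = cosh(S/(2a)) = 1.891518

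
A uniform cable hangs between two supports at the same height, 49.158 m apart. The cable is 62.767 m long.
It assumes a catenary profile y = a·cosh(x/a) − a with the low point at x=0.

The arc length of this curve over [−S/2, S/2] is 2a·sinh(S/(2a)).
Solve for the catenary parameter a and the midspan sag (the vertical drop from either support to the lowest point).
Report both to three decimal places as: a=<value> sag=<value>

seed: a₀ = √(S³/(24(L−S))) = √(49.158³/(24·13.609)) = 19.070961
iter 1: u=1.288818  f(a)=+1.176e+00  f'(a)=-1.679e+00  a ← 19.070961 − (+1.176e+00/-1.679e+00) = 19.771482
iter 2: u=1.243154  f(a)=+6.790e-02  f'(a)=-1.490e+00  a ← 19.771482 − (+6.790e-02/-1.490e+00) = 19.817055
iter 3: u=1.240295  f(a)=+2.571e-04  f'(a)=-1.479e+00  a ← 19.817055 − (+2.571e-04/-1.479e+00) = 19.817229
iter 4: u=1.240284  f(a)=+3.715e-09  f'(a)=-1.479e+00  a ← 19.817229 − (+3.715e-09/-1.479e+00) = 19.817229
iter 5: u=1.240284  f(a)=+7.105e-15  f'(a)=-1.479e+00  a ← 19.817229 − (+7.105e-15/-1.479e+00) = 19.817229
converged: |Δa| < 1e-12 after 5 iterations
sag = a·(cosh(S/(2a)) − 1) = 19.817229·(cosh(1.240284) − 1) = 17.299434
T_max/T_min = cosh(S/(2a)) = 1.872949

a=19.817 sag=17.299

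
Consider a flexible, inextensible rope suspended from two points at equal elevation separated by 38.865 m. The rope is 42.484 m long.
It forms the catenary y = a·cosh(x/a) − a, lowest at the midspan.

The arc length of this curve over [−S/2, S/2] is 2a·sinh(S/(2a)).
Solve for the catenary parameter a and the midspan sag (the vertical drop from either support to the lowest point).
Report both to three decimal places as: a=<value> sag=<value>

a=26.353 sag=7.495

seed: a₀ = √(S³/(24(L−S))) = √(38.865³/(24·3.619)) = 25.997890
iter 1: u=0.747465  f(a)=+1.025e-01  f'(a)=-2.943e-01  a ← 25.997890 − (+1.025e-01/-2.943e-01) = 26.346042
iter 2: u=0.737587  f(a)=+2.094e-03  f'(a)=-2.824e-01  a ← 26.346042 − (+2.094e-03/-2.824e-01) = 26.353459
iter 3: u=0.737379  f(a)=+9.157e-07  f'(a)=-2.821e-01  a ← 26.353459 − (+9.157e-07/-2.821e-01) = 26.353463
iter 4: u=0.737379  f(a)=+1.705e-13  f'(a)=-2.821e-01  a ← 26.353463 − (+1.705e-13/-2.821e-01) = 26.353463
converged: |Δa| < 1e-12 after 4 iterations
sag = a·(cosh(S/(2a)) − 1) = 26.353463·(cosh(0.737379) − 1) = 7.495135
T_max/T_min = cosh(S/(2a)) = 1.284408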